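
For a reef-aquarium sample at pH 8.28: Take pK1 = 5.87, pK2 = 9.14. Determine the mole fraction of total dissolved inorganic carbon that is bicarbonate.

α₁ = 1 / (1 + [H⁺]/K1 + K2/[H⁺]) = 1 / (1 + 10^-2.41 + 10^-0.86)
   = 1 / (1 + 0.0038905 + 0.13804) = 1/1.1419 = 0.8757

α₁ = 0.876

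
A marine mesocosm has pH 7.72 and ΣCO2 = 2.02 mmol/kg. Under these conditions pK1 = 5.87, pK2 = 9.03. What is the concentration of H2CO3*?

α₀ = 1 / (1 + K1/[H⁺] + K1K2/[H⁺]²) = 1 / (1 + 10^+1.85 + 10^+0.54)
   = 1 / (1 + 70.795 + 3.4674) = 1/75.262 = 0.01329
[CO2*] = α₀ × DIC = 0.01329 × 2.02 = 0.0268 mmol/kg

[CO2*] = 0.0268 mmol/kg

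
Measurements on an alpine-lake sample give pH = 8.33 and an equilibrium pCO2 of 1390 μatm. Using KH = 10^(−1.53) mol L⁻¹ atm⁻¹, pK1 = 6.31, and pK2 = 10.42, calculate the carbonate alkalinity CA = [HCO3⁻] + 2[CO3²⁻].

CA = 4.37 mmol/L

[CO2*] = KH · pCO2 = 10^(−1.53) × 1390×10^-6 = 4.102×10^-5 mol/L
α₀ = 1/(1 + K1/[H⁺] + K1K2/[H⁺]²) = 1/(1 + 10^+2.02 + 10^-0.07) = 0.009384
DIC = [CO2*]/α₀ = 4.102×10^-5 / 0.009384 = 4.371 mmol/L
CA = (α₁ + 2α₂)·DIC = (0.9826 + 2×0.007987) × 4.371 = 4.37 mmol/L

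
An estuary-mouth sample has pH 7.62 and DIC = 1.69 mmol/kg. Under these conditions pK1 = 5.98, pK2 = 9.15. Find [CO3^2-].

α₂ = 1 / (1 + [H⁺]/K2 + [H⁺]²/(K1K2)) = 1 / (1 + 10^+1.53 + 10^-0.11)
   = 1 / (1 + 33.884 + 0.77625) = 1/35.661 = 0.02804
[CO3²⁻] = α₂ × DIC = 0.02804 × 1.69 = 0.0474 mmol/kg

[CO3²⁻] = 0.0474 mmol/kg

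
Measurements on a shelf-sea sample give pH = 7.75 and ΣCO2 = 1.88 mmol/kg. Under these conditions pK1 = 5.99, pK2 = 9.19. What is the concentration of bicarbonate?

α₁ = 1 / (1 + [H⁺]/K1 + K2/[H⁺]) = 1 / (1 + 10^-1.76 + 10^-1.44)
   = 1 / (1 + 0.017378 + 0.036308) = 1/1.0537 = 0.9490
[HCO3⁻] = α₁ × DIC = 0.9490 × 1.88 = 1.78 mmol/kg

[HCO3⁻] = 1.78 mmol/kg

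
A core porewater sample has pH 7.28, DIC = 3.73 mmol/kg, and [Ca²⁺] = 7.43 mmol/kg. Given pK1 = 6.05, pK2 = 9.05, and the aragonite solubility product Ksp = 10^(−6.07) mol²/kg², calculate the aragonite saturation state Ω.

α₂ = 1 / (1 + [H⁺]/K2 + [H⁺]²/(K1K2)) = 1 / (1 + 10^+1.77 + 10^+0.54)
   = 1 / (1 + 58.884 + 3.4674) = 1/63.352 = 0.01578
[CO3²⁻] = α₂ × DIC = 0.01578 × 3.73 = 0.05888 mmol/kg
Ksp = 10^(−6.07) = 8.511×10^-7
Ω = [Ca²⁺][CO3²⁻]/Ksp = (7.43×10^-3)(5.888×10^-5) / 8.511×10^-7 = 0.514

Ω = 0.514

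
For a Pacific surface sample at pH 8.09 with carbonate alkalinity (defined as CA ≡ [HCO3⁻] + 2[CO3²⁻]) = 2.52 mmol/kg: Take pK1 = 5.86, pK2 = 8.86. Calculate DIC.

CA = [HCO3⁻] + 2[CO3²⁻] = (α₁ + 2α₂)·DIC
At pH 8.09: [H⁺]/K1 = 10^-2.23 = 0.0058884, K2/[H⁺] = 10^-0.77 = 0.16982
α₁ = 1/(1 + 0.0058884 + 0.16982) = 1/1.1757 = 0.8505; α₂ = α₁·K2/[H⁺] = 0.1444
α₁ + 2α₂ = 1.1394
DIC = CA / (α₁ + 2α₂) = 2.52 / 1.1394 = 2.21 mmol/kg

DIC = 2.21 mmol/kg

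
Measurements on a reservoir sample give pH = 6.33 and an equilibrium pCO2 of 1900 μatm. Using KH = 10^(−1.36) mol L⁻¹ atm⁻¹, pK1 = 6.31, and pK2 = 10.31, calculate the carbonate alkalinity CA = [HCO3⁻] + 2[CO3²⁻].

[CO2*] = KH · pCO2 = 10^(−1.36) × 1900×10^-6 = 8.294×10^-5 mol/L
α₀ = 1/(1 + K1/[H⁺] + K1K2/[H⁺]²) = 1/(1 + 10^+0.02 + 10^-3.96) = 0.4885
DIC = [CO2*]/α₀ = 8.294×10^-5 / 0.4885 = 0.1698 mmol/L
CA = (α₁ + 2α₂)·DIC = (0.5115 + 2×5.356×10^-5) × 0.1698 = 0.0869 mmol/L

CA = 0.0869 mmol/L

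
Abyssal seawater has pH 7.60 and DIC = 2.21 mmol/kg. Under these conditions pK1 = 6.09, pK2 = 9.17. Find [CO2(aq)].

α₀ = 1 / (1 + K1/[H⁺] + K1K2/[H⁺]²) = 1 / (1 + 10^+1.51 + 10^-0.06)
   = 1 / (1 + 32.359 + 0.87096) = 1/34.230 = 0.02921
[CO2*] = α₀ × DIC = 0.02921 × 2.21 = 0.0646 mmol/kg

[CO2*] = 0.0646 mmol/kg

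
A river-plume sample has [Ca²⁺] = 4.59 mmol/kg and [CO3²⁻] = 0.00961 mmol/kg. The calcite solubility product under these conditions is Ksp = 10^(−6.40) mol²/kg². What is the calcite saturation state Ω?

Ksp = 10^(−6.40) = 3.981×10^-7
Ω = [Ca²⁺][CO3²⁻]/Ksp = (4.59×10^-3)(0.00961×10^-3) / 3.981×10^-7 = 0.111

Ω = 0.111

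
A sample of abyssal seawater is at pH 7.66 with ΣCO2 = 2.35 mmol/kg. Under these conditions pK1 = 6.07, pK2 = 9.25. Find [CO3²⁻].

[CO3²⁻] = 0.0575 mmol/kg

α₂ = 1 / (1 + [H⁺]/K2 + [H⁺]²/(K1K2)) = 1 / (1 + 10^+1.59 + 10^+0.00)
   = 1 / (1 + 38.905 + 1.0000) = 1/40.905 = 0.02445
[CO3²⁻] = α₂ × DIC = 0.02445 × 2.35 = 0.0575 mmol/kg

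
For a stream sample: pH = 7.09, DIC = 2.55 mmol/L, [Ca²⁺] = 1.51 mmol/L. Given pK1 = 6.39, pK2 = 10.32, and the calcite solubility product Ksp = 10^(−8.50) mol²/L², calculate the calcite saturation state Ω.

α₂ = 1 / (1 + [H⁺]/K2 + [H⁺]²/(K1K2)) = 1 / (1 + 10^+3.23 + 10^+2.53)
   = 1 / (1 + 1698.2 + 338.84) = 1/2038.1 = 0.0004907
[CO3²⁻] = α₂ × DIC = 0.0004907 × 2.55 = 0.001251 mmol/L = 1.251 μmol/L
Ksp = 10^(−8.50) = 3.162×10^-9
Ω = [Ca²⁺][CO3²⁻]/Ksp = (1.51×10^-3)(1.251×10^-6) / 3.162×10^-9 = 0.597

Ω = 0.597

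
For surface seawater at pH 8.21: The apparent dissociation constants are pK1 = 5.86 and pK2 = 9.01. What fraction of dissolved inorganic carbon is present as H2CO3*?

α₀ = 0.00384

α₀ = 1 / (1 + K1/[H⁺] + K1K2/[H⁺]²) = 1 / (1 + 10^+2.35 + 10^+1.55)
   = 1 / (1 + 223.87 + 35.481) = 1/260.35 = 0.003841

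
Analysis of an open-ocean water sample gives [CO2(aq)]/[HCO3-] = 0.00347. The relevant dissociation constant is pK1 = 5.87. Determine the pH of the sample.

From K1 = [H⁺][HCO3-]/[CO2(aq)]:  pH = pK1 − log₁₀([CO2(aq)]/[HCO3-])
log₁₀(0.00347) = -2.460
pH = 5.87 − (-2.460) = 8.33

pH = 8.33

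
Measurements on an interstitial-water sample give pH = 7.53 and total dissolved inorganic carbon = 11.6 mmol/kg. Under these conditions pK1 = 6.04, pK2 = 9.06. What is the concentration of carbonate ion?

α₂ = 1 / (1 + [H⁺]/K2 + [H⁺]²/(K1K2)) = 1 / (1 + 10^+1.53 + 10^+0.04)
   = 1 / (1 + 33.884 + 1.0965) = 1/35.981 = 0.02779
[CO3²⁻] = α₂ × DIC = 0.02779 × 11.6 = 0.322 mmol/kg

[CO3²⁻] = 0.322 mmol/kg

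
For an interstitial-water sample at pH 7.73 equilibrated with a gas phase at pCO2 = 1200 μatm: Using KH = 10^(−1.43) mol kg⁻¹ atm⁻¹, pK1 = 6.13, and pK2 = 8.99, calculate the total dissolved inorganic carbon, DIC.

[CO2*] = KH · pCO2 = 10^(−1.43) × 1200×10^-6 = 4.458×10^-5 mol/kg
α₀ = 1/(1 + K1/[H⁺] + K1K2/[H⁺]²) = 1/(1 + 10^+1.60 + 10^+0.34) = 0.02326
DIC = [CO2*]/α₀ = 4.458×10^-5 / 0.02326 = 1.92 mmol/kg

DIC = 1.92 mmol/kg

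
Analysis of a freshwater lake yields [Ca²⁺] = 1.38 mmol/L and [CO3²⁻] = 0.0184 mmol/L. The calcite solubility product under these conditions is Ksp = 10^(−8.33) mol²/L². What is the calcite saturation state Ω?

Ksp = 10^(−8.33) = 4.677×10^-9
Ω = [Ca²⁺][CO3²⁻]/Ksp = (1.38×10^-3)(0.0184×10^-3) / 4.677×10^-9 = 5.43

Ω = 5.43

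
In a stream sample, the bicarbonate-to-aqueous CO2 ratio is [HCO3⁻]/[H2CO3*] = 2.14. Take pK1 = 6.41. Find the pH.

From K1 = [H⁺][HCO3⁻]/[H2CO3*]:  pH = pK1 + log₁₀([HCO3⁻]/[H2CO3*])
log₁₀(2.14) = +0.330
pH = 6.41 + (+0.330) = 6.74

pH = 6.74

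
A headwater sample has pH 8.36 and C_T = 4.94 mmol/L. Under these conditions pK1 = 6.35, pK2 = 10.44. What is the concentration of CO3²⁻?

α₂ = 1 / (1 + [H⁺]/K2 + [H⁺]²/(K1K2)) = 1 / (1 + 10^+2.08 + 10^+0.07)
   = 1 / (1 + 120.23 + 1.1749) = 1/122.40 = 0.008170
[CO3²⁻] = α₂ × DIC = 0.008170 × 4.94 = 0.0404 mmol/L

[CO3²⁻] = 0.0404 mmol/L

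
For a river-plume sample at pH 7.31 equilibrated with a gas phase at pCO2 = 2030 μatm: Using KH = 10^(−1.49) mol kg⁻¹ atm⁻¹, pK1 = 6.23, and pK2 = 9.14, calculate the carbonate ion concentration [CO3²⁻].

[CO2*] = KH · pCO2 = 10^(−1.49) × 2030×10^-6 = 6.569×10^-5 mol/kg
α₀ = 1/(1 + K1/[H⁺] + K1K2/[H⁺]²) = 1/(1 + 10^+1.08 + 10^-0.75) = 0.07575
DIC = [CO2*]/α₀ = 6.569×10^-5 / 0.07575 = 0.8671 mmol/kg
[CO3²⁻] = α₂·DIC; α₂ = 0.01347, so [CO3²⁻] = 0.01347 × 0.8671 = 0.0117 mmol/kg = 11.7 μmol/kg

[CO3²⁻] = 11.7 μmol/kg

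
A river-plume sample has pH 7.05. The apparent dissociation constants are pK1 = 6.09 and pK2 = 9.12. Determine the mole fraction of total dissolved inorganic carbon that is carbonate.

α₂ = 0.00761

α₂ = 1 / (1 + [H⁺]/K2 + [H⁺]²/(K1K2)) = 1 / (1 + 10^+2.07 + 10^+1.11)
   = 1 / (1 + 117.49 + 12.882) = 1/131.37 = 0.007612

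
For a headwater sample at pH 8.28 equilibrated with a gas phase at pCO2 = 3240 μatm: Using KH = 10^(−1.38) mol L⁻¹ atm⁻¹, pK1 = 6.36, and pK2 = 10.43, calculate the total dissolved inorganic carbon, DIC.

DIC = 11.4 mmol/L

[CO2*] = KH · pCO2 = 10^(−1.38) × 3240×10^-6 = 1.351×10^-4 mol/L
α₀ = 1/(1 + K1/[H⁺] + K1K2/[H⁺]²) = 1/(1 + 10^+1.92 + 10^-0.23) = 0.01180
DIC = [CO2*]/α₀ = 1.351×10^-4 / 0.01180 = 11.4 mmol/L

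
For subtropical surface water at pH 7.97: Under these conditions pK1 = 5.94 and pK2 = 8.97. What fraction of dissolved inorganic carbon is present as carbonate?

α₂ = 1 / (1 + [H⁺]/K2 + [H⁺]²/(K1K2)) = 1 / (1 + 10^+1.00 + 10^-1.03)
   = 1 / (1 + 10.000 + 0.093325) = 1/11.093 = 0.09014

α₂ = 0.0901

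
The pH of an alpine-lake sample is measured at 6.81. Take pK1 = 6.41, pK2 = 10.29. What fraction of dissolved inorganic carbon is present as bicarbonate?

α₁ = 0.715

α₁ = 1 / (1 + [H⁺]/K1 + K2/[H⁺]) = 1 / (1 + 10^-0.40 + 10^-3.48)
   = 1 / (1 + 0.39811 + 0.00033113) = 1/1.3984 = 0.7151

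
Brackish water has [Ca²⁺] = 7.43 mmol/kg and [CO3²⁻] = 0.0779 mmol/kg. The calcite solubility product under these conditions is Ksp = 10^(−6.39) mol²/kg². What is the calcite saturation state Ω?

Ω = 1.42

Ksp = 10^(−6.39) = 4.074×10^-7
Ω = [Ca²⁺][CO3²⁻]/Ksp = (7.43×10^-3)(0.0779×10^-3) / 4.074×10^-7 = 1.42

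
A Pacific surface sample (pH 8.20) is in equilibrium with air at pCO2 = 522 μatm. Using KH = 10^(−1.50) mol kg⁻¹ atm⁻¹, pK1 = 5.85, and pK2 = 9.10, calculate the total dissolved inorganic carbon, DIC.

[CO2*] = KH · pCO2 = 10^(−1.50) × 522×10^-6 = 1.651×10^-5 mol/kg
α₀ = 1/(1 + K1/[H⁺] + K1K2/[H⁺]²) = 1/(1 + 10^+2.35 + 10^+1.45) = 0.003952
DIC = [CO2*]/α₀ = 1.651×10^-5 / 0.003952 = 4.18 mmol/kg

DIC = 4.18 mmol/kg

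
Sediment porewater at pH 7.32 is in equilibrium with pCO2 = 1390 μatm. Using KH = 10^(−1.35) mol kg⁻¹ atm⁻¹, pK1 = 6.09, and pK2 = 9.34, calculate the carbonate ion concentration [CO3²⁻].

[CO2*] = KH · pCO2 = 10^(−1.35) × 1390×10^-6 = 6.209×10^-5 mol/kg
α₀ = 1/(1 + K1/[H⁺] + K1K2/[H⁺]²) = 1/(1 + 10^+1.23 + 10^-0.79) = 0.05511
DIC = [CO2*]/α₀ = 6.209×10^-5 / 0.05511 = 1.127 mmol/kg
[CO3²⁻] = α₂·DIC; α₂ = 0.008938, so [CO3²⁻] = 0.008938 × 1.127 = 0.0101 mmol/kg = 10.1 μmol/kg

[CO3²⁻] = 10.1 μmol/kg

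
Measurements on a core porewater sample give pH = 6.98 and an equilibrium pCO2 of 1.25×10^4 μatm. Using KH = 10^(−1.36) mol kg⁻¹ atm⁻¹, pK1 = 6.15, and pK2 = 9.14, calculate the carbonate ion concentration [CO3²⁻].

[CO3²⁻] = 0.0255 mmol/kg

[CO2*] = KH · pCO2 = 10^(−1.36) × 1.25×10^4×10^-6 = 5.456×10^-4 mol/kg
α₀ = 1/(1 + K1/[H⁺] + K1K2/[H⁺]²) = 1/(1 + 10^+0.83 + 10^-1.33) = 0.1281
DIC = [CO2*]/α₀ = 5.456×10^-4 / 0.1281 = 4.260 mmol/kg
[CO3²⁻] = α₂·DIC; α₂ = 0.005991, so [CO3²⁻] = 0.005991 × 4.260 = 0.0255 mmol/kg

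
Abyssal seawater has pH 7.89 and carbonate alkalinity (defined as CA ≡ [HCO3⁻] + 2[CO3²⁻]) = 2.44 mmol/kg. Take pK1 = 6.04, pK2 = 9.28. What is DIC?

CA = [HCO3⁻] + 2[CO3²⁻] = (α₁ + 2α₂)·DIC
At pH 7.89: [H⁺]/K1 = 10^-1.85 = 0.014125, K2/[H⁺] = 10^-1.39 = 0.040738
α₁ = 1/(1 + 0.014125 + 0.040738) = 1/1.0549 = 0.9480; α₂ = α₁·K2/[H⁺] = 0.03862
α₁ + 2α₂ = 1.0252
DIC = CA / (α₁ + 2α₂) = 2.44 / 1.0252 = 2.38 mmol/kg

DIC = 2.38 mmol/kg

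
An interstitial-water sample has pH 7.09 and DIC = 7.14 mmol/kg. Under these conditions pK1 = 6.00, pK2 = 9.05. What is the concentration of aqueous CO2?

[CO2*] = 0.531 mmol/kg

α₀ = 1 / (1 + K1/[H⁺] + K1K2/[H⁺]²) = 1 / (1 + 10^+1.09 + 10^-0.87)
   = 1 / (1 + 12.303 + 0.13490) = 1/13.438 = 0.07442
[CO2*] = α₀ × DIC = 0.07442 × 7.14 = 0.531 mmol/kg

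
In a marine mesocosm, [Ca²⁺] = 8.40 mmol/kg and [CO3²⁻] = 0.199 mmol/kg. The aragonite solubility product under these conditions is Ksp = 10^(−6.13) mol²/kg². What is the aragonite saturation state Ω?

Ω = 2.25

Ksp = 10^(−6.13) = 7.413×10^-7
Ω = [Ca²⁺][CO3²⁻]/Ksp = (8.40×10^-3)(0.199×10^-3) / 7.413×10^-7 = 2.25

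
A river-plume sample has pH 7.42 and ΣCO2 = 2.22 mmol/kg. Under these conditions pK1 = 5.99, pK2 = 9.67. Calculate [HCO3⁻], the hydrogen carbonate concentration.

α₁ = 1 / (1 + [H⁺]/K1 + K2/[H⁺]) = 1 / (1 + 10^-1.43 + 10^-2.25)
   = 1 / (1 + 0.037154 + 0.0056234) = 1/1.0428 = 0.9590
[HCO3⁻] = α₁ × DIC = 0.9590 × 2.22 = 2.13 mmol/kg

[HCO3⁻] = 2.13 mmol/kg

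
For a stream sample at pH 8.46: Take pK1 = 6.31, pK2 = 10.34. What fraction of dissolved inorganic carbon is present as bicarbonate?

α₁ = 1 / (1 + [H⁺]/K1 + K2/[H⁺]) = 1 / (1 + 10^-2.15 + 10^-1.88)
   = 1 / (1 + 0.0070795 + 0.013183) = 1/1.0203 = 0.9801

α₁ = 0.980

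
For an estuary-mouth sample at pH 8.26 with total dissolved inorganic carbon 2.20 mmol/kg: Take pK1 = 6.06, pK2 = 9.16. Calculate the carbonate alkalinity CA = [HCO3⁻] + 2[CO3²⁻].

CA = 2.43 mmol/kg

CA = [HCO3⁻] + 2[CO3²⁻] = (α₁ + 2α₂)·DIC
At pH 8.26: [H⁺]/K1 = 10^-2.20 = 0.0063096, K2/[H⁺] = 10^-0.90 = 0.12589
α₁ = 1/(1 + 0.0063096 + 0.12589) = 1/1.1322 = 0.8832; α₂ = α₁·K2/[H⁺] = 0.1112
α₁ + 2α₂ = 1.1056
CA = 1.1056 × 2.20 = 2.43 mmol/kg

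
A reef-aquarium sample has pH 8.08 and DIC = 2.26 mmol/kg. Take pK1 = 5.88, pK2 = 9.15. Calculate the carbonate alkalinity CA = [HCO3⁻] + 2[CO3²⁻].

CA = 2.42 mmol/kg

CA = [HCO3⁻] + 2[CO3²⁻] = (α₁ + 2α₂)·DIC
At pH 8.08: [H⁺]/K1 = 10^-2.20 = 0.0063096, K2/[H⁺] = 10^-1.07 = 0.085114
α₁ = 1/(1 + 0.0063096 + 0.085114) = 1/1.0914 = 0.9162; α₂ = α₁·K2/[H⁺] = 0.07798
α₁ + 2α₂ = 1.0722
CA = 1.0722 × 2.26 = 2.42 mmol/kg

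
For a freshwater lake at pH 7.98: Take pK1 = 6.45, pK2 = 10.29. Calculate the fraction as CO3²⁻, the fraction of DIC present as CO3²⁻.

α₂ = 0.00473

α₂ = 1 / (1 + [H⁺]/K2 + [H⁺]²/(K1K2)) = 1 / (1 + 10^+2.31 + 10^+0.78)
   = 1 / (1 + 204.17 + 6.0256) = 1/211.20 = 0.004735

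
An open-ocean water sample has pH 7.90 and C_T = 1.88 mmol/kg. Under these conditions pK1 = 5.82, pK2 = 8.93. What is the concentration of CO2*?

[CO2*] = 14.2 μmol/kg

α₀ = 1 / (1 + K1/[H⁺] + K1K2/[H⁺]²) = 1 / (1 + 10^+2.08 + 10^+1.05)
   = 1 / (1 + 120.23 + 11.220) = 1/132.45 = 0.007550
[CO2*] = α₀ × DIC = 0.007550 × 1.88 = 0.0142 mmol/kg = 14.2 μmol/kg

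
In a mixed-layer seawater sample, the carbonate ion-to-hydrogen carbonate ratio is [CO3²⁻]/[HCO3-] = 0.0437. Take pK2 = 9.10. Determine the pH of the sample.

From K2 = [H⁺][CO3²⁻]/[HCO3-]:  pH = pK2 + log₁₀([CO3²⁻]/[HCO3-])
log₁₀(0.0437) = -1.360
pH = 9.10 + (-1.360) = 7.74

pH = 7.74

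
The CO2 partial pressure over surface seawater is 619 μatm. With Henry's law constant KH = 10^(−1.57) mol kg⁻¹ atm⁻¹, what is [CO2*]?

KH = 10^(−1.57) = 2.692×10^-2 mol kg⁻¹ atm⁻¹
[CO2*] = KH · pCO2 = 2.692×10^-2 × 619×10^-6 atm = 1.67×10^-5 mol/kg

[CO2*] = 16.7 μmol/kg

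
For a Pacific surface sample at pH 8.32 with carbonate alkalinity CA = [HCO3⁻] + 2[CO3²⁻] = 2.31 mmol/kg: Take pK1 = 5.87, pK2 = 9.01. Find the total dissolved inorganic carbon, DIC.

DIC = 1.98 mmol/kg

CA = [HCO3⁻] + 2[CO3²⁻] = (α₁ + 2α₂)·DIC
At pH 8.32: [H⁺]/K1 = 10^-2.45 = 0.0035481, K2/[H⁺] = 10^-0.69 = 0.20417
α₁ = 1/(1 + 0.0035481 + 0.20417) = 1/1.2077 = 0.8280; α₂ = α₁·K2/[H⁺] = 0.1691
α₁ + 2α₂ = 1.1661
DIC = CA / (α₁ + 2α₂) = 2.31 / 1.1661 = 1.98 mmol/kg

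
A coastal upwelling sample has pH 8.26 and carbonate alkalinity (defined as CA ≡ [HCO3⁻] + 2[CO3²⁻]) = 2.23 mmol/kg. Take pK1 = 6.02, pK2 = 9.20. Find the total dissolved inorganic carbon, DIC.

DIC = 2.03 mmol/kg

CA = [HCO3⁻] + 2[CO3²⁻] = (α₁ + 2α₂)·DIC
At pH 8.26: [H⁺]/K1 = 10^-2.24 = 0.0057544, K2/[H⁺] = 10^-0.94 = 0.11482
α₁ = 1/(1 + 0.0057544 + 0.11482) = 1/1.1206 = 0.8924; α₂ = α₁·K2/[H⁺] = 0.1025
α₁ + 2α₂ = 1.0973
DIC = CA / (α₁ + 2α₂) = 2.23 / 1.0973 = 2.03 mmol/kg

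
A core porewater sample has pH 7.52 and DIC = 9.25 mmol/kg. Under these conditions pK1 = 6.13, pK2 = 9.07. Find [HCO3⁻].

α₁ = 1 / (1 + [H⁺]/K1 + K2/[H⁺]) = 1 / (1 + 10^-1.39 + 10^-1.55)
   = 1 / (1 + 0.040738 + 0.028184) = 1/1.0689 = 0.9355
[HCO3⁻] = α₁ × DIC = 0.9355 × 9.25 = 8.65 mmol/kg

[HCO3⁻] = 8.65 mmol/kg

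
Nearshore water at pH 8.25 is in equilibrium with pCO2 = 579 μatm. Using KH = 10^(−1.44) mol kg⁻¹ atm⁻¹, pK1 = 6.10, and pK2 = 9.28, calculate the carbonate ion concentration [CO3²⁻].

[CO3²⁻] = 0.277 mmol/kg

[CO2*] = KH · pCO2 = 10^(−1.44) × 579×10^-6 = 2.102×10^-5 mol/kg
α₀ = 1/(1 + K1/[H⁺] + K1K2/[H⁺]²) = 1/(1 + 10^+2.15 + 10^+1.12) = 0.006434
DIC = [CO2*]/α₀ = 2.102×10^-5 / 0.006434 = 3.268 mmol/kg
[CO3²⁻] = α₂·DIC; α₂ = 0.08481, so [CO3²⁻] = 0.08481 × 3.268 = 0.277 mmol/kg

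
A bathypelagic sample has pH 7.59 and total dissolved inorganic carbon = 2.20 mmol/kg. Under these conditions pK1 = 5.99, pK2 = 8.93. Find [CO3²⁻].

[CO3²⁻] = 0.0939 mmol/kg

α₂ = 1 / (1 + [H⁺]/K2 + [H⁺]²/(K1K2)) = 1 / (1 + 10^+1.34 + 10^-0.26)
   = 1 / (1 + 21.878 + 0.54954) = 1/23.427 = 0.04269
[CO3²⁻] = α₂ × DIC = 0.04269 × 2.20 = 0.0939 mmol/kg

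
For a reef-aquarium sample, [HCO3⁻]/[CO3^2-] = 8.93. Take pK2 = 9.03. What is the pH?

From K2 = [H⁺][CO3^2-]/[HCO3⁻]:  pH = pK2 − log₁₀([HCO3⁻]/[CO3^2-])
log₁₀(8.93) = +0.951
pH = 9.03 − (+0.951) = 8.08

pH = 8.08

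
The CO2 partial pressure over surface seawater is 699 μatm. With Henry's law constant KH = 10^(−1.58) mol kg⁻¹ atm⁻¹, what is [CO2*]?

[CO2*] = 18.4 μmol/kg

KH = 10^(−1.58) = 2.630×10^-2 mol kg⁻¹ atm⁻¹
[CO2*] = KH · pCO2 = 2.630×10^-2 × 699×10^-6 atm = 1.84×10^-5 mol/kg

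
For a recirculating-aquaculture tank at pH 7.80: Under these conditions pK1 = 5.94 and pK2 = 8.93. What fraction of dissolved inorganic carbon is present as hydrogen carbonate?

α₁ = 0.919

α₁ = 1 / (1 + [H⁺]/K1 + K2/[H⁺]) = 1 / (1 + 10^-1.86 + 10^-1.13)
   = 1 / (1 + 0.013804 + 0.074131) = 1/1.0879 = 0.9192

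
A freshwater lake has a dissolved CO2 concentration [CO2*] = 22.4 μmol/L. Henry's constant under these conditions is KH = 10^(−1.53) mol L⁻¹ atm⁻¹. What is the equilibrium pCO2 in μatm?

KH = 10^(−1.53) = 2.951×10^-2 mol L⁻¹ atm⁻¹
pCO2 = [CO2*]/KH = 22.4×10^-6 / 2.951×10^-2 = 7.59×10^-4 atm = 759 μatm

pCO2 = 759 μatm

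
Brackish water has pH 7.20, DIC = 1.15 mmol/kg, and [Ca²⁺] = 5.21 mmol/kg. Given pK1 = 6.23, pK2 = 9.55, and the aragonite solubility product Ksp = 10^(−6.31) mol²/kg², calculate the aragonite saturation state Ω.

Ω = 0.0492

α₂ = 1 / (1 + [H⁺]/K2 + [H⁺]²/(K1K2)) = 1 / (1 + 10^+2.35 + 10^+1.38)
   = 1 / (1 + 223.87 + 23.988) = 1/248.86 = 0.004018
[CO3²⁻] = α₂ × DIC = 0.004018 × 1.15 = 0.004621 mmol/kg = 4.621 μmol/kg
Ksp = 10^(−6.31) = 4.898×10^-7
Ω = [Ca²⁺][CO3²⁻]/Ksp = (5.21×10^-3)(4.621×10^-6) / 4.898×10^-7 = 0.0492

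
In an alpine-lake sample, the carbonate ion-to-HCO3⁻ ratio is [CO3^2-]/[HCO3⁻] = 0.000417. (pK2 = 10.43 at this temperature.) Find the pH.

From K2 = [H⁺][CO3^2-]/[HCO3⁻]:  pH = pK2 + log₁₀([CO3^2-]/[HCO3⁻])
log₁₀(0.000417) = -3.380
pH = 10.43 + (-3.380) = 7.05

pH = 7.05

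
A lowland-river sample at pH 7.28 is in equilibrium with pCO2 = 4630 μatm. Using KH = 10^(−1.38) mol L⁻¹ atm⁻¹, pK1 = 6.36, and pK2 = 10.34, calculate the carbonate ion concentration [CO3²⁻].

[CO2*] = KH · pCO2 = 10^(−1.38) × 4630×10^-6 = 1.930×10^-4 mol/L
α₀ = 1/(1 + K1/[H⁺] + K1K2/[H⁺]²) = 1/(1 + 10^+0.92 + 10^-2.14) = 0.1072
DIC = [CO2*]/α₀ = 1.930×10^-4 / 0.1072 = 1.800 mmol/L
[CO3²⁻] = α₂·DIC; α₂ = 0.0007769, so [CO3²⁻] = 0.0007769 × 1.800 = 0.00140 mmol/L = 1.40 μmol/L

[CO3²⁻] = 1.40 μmol/L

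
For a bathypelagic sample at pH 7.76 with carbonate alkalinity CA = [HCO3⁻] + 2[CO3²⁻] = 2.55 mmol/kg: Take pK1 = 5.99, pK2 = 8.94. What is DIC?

DIC = 2.44 mmol/kg

CA = [HCO3⁻] + 2[CO3²⁻] = (α₁ + 2α₂)·DIC
At pH 7.76: [H⁺]/K1 = 10^-1.77 = 0.016982, K2/[H⁺] = 10^-1.18 = 0.066069
α₁ = 1/(1 + 0.016982 + 0.066069) = 1/1.0831 = 0.9233; α₂ = α₁·K2/[H⁺] = 0.06100
α₁ + 2α₂ = 1.0453
DIC = CA / (α₁ + 2α₂) = 2.55 / 1.0453 = 2.44 mmol/kg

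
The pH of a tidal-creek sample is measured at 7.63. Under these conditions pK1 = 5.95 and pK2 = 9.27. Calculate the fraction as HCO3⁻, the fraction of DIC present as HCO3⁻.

α₁ = 0.958

α₁ = 1 / (1 + [H⁺]/K1 + K2/[H⁺]) = 1 / (1 + 10^-1.68 + 10^-1.64)
   = 1 / (1 + 0.020893 + 0.022909) = 1/1.0438 = 0.9580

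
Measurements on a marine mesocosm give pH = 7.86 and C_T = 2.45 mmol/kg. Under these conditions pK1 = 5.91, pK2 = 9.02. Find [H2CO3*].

α₀ = 1 / (1 + K1/[H⁺] + K1K2/[H⁺]²) = 1 / (1 + 10^+1.95 + 10^+0.79)
   = 1 / (1 + 89.125 + 6.1660) = 1/96.291 = 0.01039
[CO2*] = α₀ × DIC = 0.01039 × 2.45 = 0.0254 mmol/kg

[CO2*] = 0.0254 mmol/kg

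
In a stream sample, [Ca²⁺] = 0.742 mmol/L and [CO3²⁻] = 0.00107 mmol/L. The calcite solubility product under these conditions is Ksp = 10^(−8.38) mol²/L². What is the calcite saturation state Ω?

Ω = 0.190

Ksp = 10^(−8.38) = 4.169×10^-9
Ω = [Ca²⁺][CO3²⁻]/Ksp = (0.742×10^-3)(0.00107×10^-3) / 4.169×10^-9 = 0.190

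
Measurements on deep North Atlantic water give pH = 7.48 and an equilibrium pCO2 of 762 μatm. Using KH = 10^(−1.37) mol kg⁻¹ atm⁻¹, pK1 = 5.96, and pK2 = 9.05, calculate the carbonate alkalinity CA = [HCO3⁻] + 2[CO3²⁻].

[CO2*] = KH · pCO2 = 10^(−1.37) × 762×10^-6 = 3.251×10^-5 mol/kg
α₀ = 1/(1 + K1/[H⁺] + K1K2/[H⁺]²) = 1/(1 + 10^+1.52 + 10^-0.05) = 0.02857
DIC = [CO2*]/α₀ = 3.251×10^-5 / 0.02857 = 1.138 mmol/kg
CA = (α₁ + 2α₂)·DIC = (0.9460 + 2×0.02546) × 1.138 = 1.13 mmol/kg

CA = 1.13 mmol/kg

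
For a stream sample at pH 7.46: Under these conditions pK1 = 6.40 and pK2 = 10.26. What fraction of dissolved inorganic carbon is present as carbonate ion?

α₂ = 1 / (1 + [H⁺]/K2 + [H⁺]²/(K1K2)) = 1 / (1 + 10^+2.80 + 10^+1.74)
   = 1 / (1 + 630.96 + 54.954) = 1/686.91 = 0.001456

α₂ = 0.00146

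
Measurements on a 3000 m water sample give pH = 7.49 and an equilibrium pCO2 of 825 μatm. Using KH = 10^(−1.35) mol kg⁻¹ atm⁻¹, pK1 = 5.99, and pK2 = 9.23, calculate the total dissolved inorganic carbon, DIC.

[CO2*] = KH · pCO2 = 10^(−1.35) × 825×10^-6 = 3.685×10^-5 mol/kg
α₀ = 1/(1 + K1/[H⁺] + K1K2/[H⁺]²) = 1/(1 + 10^+1.50 + 10^-0.24) = 0.03012
DIC = [CO2*]/α₀ = 3.685×10^-5 / 0.03012 = 1.22 mmol/kg

DIC = 1.22 mmol/kg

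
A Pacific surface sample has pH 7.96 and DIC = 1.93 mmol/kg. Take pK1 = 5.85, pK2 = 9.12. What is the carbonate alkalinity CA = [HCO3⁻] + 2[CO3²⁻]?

CA = [HCO3⁻] + 2[CO3²⁻] = (α₁ + 2α₂)·DIC
At pH 7.96: [H⁺]/K1 = 10^-2.11 = 0.0077625, K2/[H⁺] = 10^-1.16 = 0.069183
α₁ = 1/(1 + 0.0077625 + 0.069183) = 1/1.0769 = 0.9286; α₂ = α₁·K2/[H⁺] = 0.06424
α₁ + 2α₂ = 1.0570
CA = 1.0570 × 1.93 = 2.04 mmol/kg

CA = 2.04 mmol/kg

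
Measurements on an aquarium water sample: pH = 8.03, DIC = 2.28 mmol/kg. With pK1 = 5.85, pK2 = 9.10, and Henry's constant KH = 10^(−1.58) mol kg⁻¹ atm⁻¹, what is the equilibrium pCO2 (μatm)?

α₀ = 1 / (1 + K1/[H⁺] + K1K2/[H⁺]²) = 1 / (1 + 10^+2.18 + 10^+1.11)
   = 1 / (1 + 151.36 + 12.882) = 1/165.24 = 0.006052
[CO2*] = α₀ × DIC = 0.006052 × 2.28 = 0.01380 mmol/kg = 13.80 μmol/kg
pCO2 = [CO2*]/KH = 1.380×10^-5 / 2.630×10^-2 = 525 μatm

pCO2 = 525 μatm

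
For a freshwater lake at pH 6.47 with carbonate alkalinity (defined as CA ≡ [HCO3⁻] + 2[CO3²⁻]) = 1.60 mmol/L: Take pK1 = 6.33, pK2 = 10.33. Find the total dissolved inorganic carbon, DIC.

CA = [HCO3⁻] + 2[CO3²⁻] = (α₁ + 2α₂)·DIC
At pH 6.47: [H⁺]/K1 = 10^-0.14 = 0.72444, K2/[H⁺] = 10^-3.86 = 0.00013804
α₁ = 1/(1 + 0.72444 + 0.00013804) = 1/1.7246 = 0.5799; α₂ = α₁·K2/[H⁺] = 8.004×10^-5
α₁ + 2α₂ = 0.5800
DIC = CA / (α₁ + 2α₂) = 1.60 / 0.5800 = 2.76 mmol/L

DIC = 2.76 mmol/L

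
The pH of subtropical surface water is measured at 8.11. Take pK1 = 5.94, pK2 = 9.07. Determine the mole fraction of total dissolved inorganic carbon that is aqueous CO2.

α₀ = 1 / (1 + K1/[H⁺] + K1K2/[H⁺]²) = 1 / (1 + 10^+2.17 + 10^+1.21)
   = 1 / (1 + 147.91 + 16.218) = 1/165.13 = 0.006056

α₀ = 0.00606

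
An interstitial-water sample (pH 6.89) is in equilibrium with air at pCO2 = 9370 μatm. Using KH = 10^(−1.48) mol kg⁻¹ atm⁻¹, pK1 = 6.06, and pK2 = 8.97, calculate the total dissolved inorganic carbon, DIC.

[CO2*] = KH · pCO2 = 10^(−1.48) × 9370×10^-6 = 3.103×10^-4 mol/kg
α₀ = 1/(1 + K1/[H⁺] + K1K2/[H⁺]²) = 1/(1 + 10^+0.83 + 10^-1.25) = 0.1279
DIC = [CO2*]/α₀ = 3.103×10^-4 / 0.1279 = 2.43 mmol/kg

DIC = 2.43 mmol/kg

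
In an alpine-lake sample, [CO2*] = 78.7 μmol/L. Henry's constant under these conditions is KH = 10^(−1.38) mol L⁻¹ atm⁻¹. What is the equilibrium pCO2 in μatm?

pCO2 = 1890 μatm

KH = 10^(−1.38) = 4.169×10^-2 mol L⁻¹ atm⁻¹
pCO2 = [CO2*]/KH = 78.7×10^-6 / 4.169×10^-2 = 1.89×10^-3 atm = 1890 μatm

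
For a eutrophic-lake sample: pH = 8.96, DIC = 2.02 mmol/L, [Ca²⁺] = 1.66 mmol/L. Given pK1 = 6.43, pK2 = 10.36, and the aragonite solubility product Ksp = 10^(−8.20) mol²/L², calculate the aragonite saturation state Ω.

α₂ = 1 / (1 + [H⁺]/K2 + [H⁺]²/(K1K2)) = 1 / (1 + 10^+1.40 + 10^-1.13)
   = 1 / (1 + 25.119 + 0.074131) = 1/26.193 = 0.03818
[CO3²⁻] = α₂ × DIC = 0.03818 × 2.02 = 0.07712 mmol/L
Ksp = 10^(−8.20) = 6.310×10^-9
Ω = [Ca²⁺][CO3²⁻]/Ksp = (1.66×10^-3)(7.712×10^-5) / 6.310×10^-9 = 20.3

Ω = 20.3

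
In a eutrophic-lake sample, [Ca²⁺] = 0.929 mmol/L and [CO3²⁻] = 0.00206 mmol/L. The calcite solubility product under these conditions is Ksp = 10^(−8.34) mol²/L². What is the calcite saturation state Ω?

Ksp = 10^(−8.34) = 4.571×10^-9
Ω = [Ca²⁺][CO3²⁻]/Ksp = (0.929×10^-3)(0.00206×10^-3) / 4.571×10^-9 = 0.419

Ω = 0.419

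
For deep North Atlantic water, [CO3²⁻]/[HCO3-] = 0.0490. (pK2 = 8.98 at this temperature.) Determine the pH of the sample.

pH = 7.67

From K2 = [H⁺][CO3²⁻]/[HCO3-]:  pH = pK2 + log₁₀([CO3²⁻]/[HCO3-])
log₁₀(0.0490) = -1.310
pH = 8.98 + (-1.310) = 7.67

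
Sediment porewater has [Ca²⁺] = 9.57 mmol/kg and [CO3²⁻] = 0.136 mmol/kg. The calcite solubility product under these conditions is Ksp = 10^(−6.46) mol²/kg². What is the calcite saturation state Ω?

Ksp = 10^(−6.46) = 3.467×10^-7
Ω = [Ca²⁺][CO3²⁻]/Ksp = (9.57×10^-3)(0.136×10^-3) / 3.467×10^-7 = 3.75

Ω = 3.75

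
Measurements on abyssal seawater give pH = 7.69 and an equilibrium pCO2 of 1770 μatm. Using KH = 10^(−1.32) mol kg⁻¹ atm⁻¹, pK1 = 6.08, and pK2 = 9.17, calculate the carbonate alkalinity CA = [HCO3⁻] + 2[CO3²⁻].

[CO2*] = KH · pCO2 = 10^(−1.32) × 1770×10^-6 = 8.472×10^-5 mol/kg
α₀ = 1/(1 + K1/[H⁺] + K1K2/[H⁺]²) = 1/(1 + 10^+1.61 + 10^+0.13) = 0.02321
DIC = [CO2*]/α₀ = 8.472×10^-5 / 0.02321 = 3.650 mmol/kg
CA = (α₁ + 2α₂)·DIC = (0.9455 + 2×0.03131) × 3.650 = 3.68 mmol/kg

CA = 3.68 mmol/kg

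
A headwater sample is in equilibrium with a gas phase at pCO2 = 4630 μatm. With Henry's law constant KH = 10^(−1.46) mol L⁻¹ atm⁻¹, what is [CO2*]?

KH = 10^(−1.46) = 3.467×10^-2 mol L⁻¹ atm⁻¹
[CO2*] = KH · pCO2 = 3.467×10^-2 × 4630×10^-6 atm = 1.61×10^-4 mol/L

[CO2*] = 161 μmol/L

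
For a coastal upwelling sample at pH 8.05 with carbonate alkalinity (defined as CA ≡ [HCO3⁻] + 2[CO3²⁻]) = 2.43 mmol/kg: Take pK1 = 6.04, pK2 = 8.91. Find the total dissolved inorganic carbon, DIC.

DIC = 2.19 mmol/kg

CA = [HCO3⁻] + 2[CO3²⁻] = (α₁ + 2α₂)·DIC
At pH 8.05: [H⁺]/K1 = 10^-2.01 = 0.0097724, K2/[H⁺] = 10^-0.86 = 0.13804
α₁ = 1/(1 + 0.0097724 + 0.13804) = 1/1.1478 = 0.8712; α₂ = α₁·K2/[H⁺] = 0.1203
α₁ + 2α₂ = 1.1117
DIC = CA / (α₁ + 2α₂) = 2.43 / 1.1117 = 2.19 mmol/kg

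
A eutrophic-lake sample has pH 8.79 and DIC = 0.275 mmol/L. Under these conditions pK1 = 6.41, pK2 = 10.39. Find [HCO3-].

[HCO3⁻] = 0.267 mmol/L

α₁ = 1 / (1 + [H⁺]/K1 + K2/[H⁺]) = 1 / (1 + 10^-2.38 + 10^-1.60)
   = 1 / (1 + 0.0041687 + 0.025119) = 1/1.0293 = 0.9715
[HCO3⁻] = α₁ × DIC = 0.9715 × 0.275 = 0.267 mmol/L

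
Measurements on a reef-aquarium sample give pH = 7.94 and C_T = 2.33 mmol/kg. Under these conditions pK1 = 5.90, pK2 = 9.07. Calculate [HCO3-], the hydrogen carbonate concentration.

α₁ = 1 / (1 + [H⁺]/K1 + K2/[H⁺]) = 1 / (1 + 10^-2.04 + 10^-1.13)
   = 1 / (1 + 0.0091201 + 0.074131) = 1/1.0833 = 0.9231
[HCO3⁻] = α₁ × DIC = 0.9231 × 2.33 = 2.15 mmol/kg

[HCO3⁻] = 2.15 mmol/kg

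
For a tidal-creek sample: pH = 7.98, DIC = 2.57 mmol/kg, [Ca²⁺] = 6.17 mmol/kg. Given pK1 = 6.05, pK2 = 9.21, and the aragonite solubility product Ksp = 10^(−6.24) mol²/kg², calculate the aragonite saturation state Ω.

α₂ = 1 / (1 + [H⁺]/K2 + [H⁺]²/(K1K2)) = 1 / (1 + 10^+1.23 + 10^-0.70)
   = 1 / (1 + 16.982 + 0.19953) = 1/18.182 = 0.05500
[CO3²⁻] = α₂ × DIC = 0.05500 × 2.57 = 0.1413 mmol/kg
Ksp = 10^(−6.24) = 5.754×10^-7
Ω = [Ca²⁺][CO3²⁻]/Ksp = (6.17×10^-3)(1.413×10^-4) / 5.754×10^-7 = 1.52

Ω = 1.52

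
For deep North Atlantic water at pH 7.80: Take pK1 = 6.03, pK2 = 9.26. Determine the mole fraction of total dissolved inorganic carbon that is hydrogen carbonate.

α₁ = 1 / (1 + [H⁺]/K1 + K2/[H⁺]) = 1 / (1 + 10^-1.77 + 10^-1.46)
   = 1 / (1 + 0.016982 + 0.034674) = 1/1.0517 = 0.9509

α₁ = 0.951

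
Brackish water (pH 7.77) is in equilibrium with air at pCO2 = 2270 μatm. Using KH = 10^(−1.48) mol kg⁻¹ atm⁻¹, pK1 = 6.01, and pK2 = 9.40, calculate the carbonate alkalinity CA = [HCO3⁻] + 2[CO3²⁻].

CA = 4.53 mmol/kg

[CO2*] = KH · pCO2 = 10^(−1.48) × 2270×10^-6 = 7.517×10^-5 mol/kg
α₀ = 1/(1 + K1/[H⁺] + K1K2/[H⁺]²) = 1/(1 + 10^+1.76 + 10^+0.13) = 0.01670
DIC = [CO2*]/α₀ = 7.517×10^-5 / 0.01670 = 4.502 mmol/kg
CA = (α₁ + 2α₂)·DIC = (0.9608 + 2×0.02252) × 4.502 = 4.53 mmol/kg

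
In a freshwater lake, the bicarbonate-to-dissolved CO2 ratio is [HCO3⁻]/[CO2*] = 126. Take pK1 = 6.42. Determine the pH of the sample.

pH = 8.52

From K1 = [H⁺][HCO3⁻]/[CO2*]:  pH = pK1 + log₁₀([HCO3⁻]/[CO2*])
log₁₀(126) = +2.100
pH = 6.42 + (+2.100) = 8.52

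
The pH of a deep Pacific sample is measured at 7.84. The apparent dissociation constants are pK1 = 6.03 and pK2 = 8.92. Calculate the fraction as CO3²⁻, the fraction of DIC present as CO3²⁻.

α₂ = 1 / (1 + [H⁺]/K2 + [H⁺]²/(K1K2)) = 1 / (1 + 10^+1.08 + 10^-0.73)
   = 1 / (1 + 12.023 + 0.18621) = 1/13.209 = 0.07571

α₂ = 0.0757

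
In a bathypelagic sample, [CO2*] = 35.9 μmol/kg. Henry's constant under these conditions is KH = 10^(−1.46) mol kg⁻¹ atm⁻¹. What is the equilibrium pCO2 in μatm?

pCO2 = 1040 μatm

KH = 10^(−1.46) = 3.467×10^-2 mol kg⁻¹ atm⁻¹
pCO2 = [CO2*]/KH = 35.9×10^-6 / 3.467×10^-2 = 1.04×10^-3 atm = 1040 μatm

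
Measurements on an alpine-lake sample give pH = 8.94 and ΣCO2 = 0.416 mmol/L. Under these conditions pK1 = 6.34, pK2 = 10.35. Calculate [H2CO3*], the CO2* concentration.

[CO2*] = 1.00 μmol/L

α₀ = 1 / (1 + K1/[H⁺] + K1K2/[H⁺]²) = 1 / (1 + 10^+2.60 + 10^+1.19)
   = 1 / (1 + 398.11 + 15.488) = 1/414.60 = 0.002412
[CO2*] = α₀ × DIC = 0.002412 × 0.416 = 0.00100 mmol/L = 1.00 μmol/L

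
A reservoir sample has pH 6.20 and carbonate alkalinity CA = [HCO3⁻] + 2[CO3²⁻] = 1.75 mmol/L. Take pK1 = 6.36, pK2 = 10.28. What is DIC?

CA = [HCO3⁻] + 2[CO3²⁻] = (α₁ + 2α₂)·DIC
At pH 6.20: [H⁺]/K1 = 10^0.16 = 1.4454, K2/[H⁺] = 10^-4.08 = 8.3176×10^-5
α₁ = 1/(1 + 1.4454 + 8.3176×10^-5) = 1/2.4455 = 0.4089; α₂ = α₁·K2/[H⁺] = 3.401×10^-5
α₁ + 2α₂ = 0.4090
DIC = CA / (α₁ + 2α₂) = 1.75 / 0.4090 = 4.28 mmol/L

DIC = 4.28 mmol/L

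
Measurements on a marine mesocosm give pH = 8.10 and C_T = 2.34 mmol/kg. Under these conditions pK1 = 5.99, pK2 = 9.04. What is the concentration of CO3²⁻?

[CO3²⁻] = 0.239 mmol/kg

α₂ = 1 / (1 + [H⁺]/K2 + [H⁺]²/(K1K2)) = 1 / (1 + 10^+0.94 + 10^-1.17)
   = 1 / (1 + 8.7096 + 0.067608) = 1/9.7772 = 0.1023
[CO3²⁻] = α₂ × DIC = 0.1023 × 2.34 = 0.239 mmol/kg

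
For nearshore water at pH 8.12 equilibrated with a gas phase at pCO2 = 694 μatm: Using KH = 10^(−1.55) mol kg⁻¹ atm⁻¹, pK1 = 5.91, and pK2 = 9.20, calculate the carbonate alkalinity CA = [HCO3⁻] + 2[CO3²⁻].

CA = 3.70 mmol/kg

[CO2*] = KH · pCO2 = 10^(−1.55) × 694×10^-6 = 1.956×10^-5 mol/kg
α₀ = 1/(1 + K1/[H⁺] + K1K2/[H⁺]²) = 1/(1 + 10^+2.21 + 10^+1.13) = 0.005660
DIC = [CO2*]/α₀ = 1.956×10^-5 / 0.005660 = 3.456 mmol/kg
CA = (α₁ + 2α₂)·DIC = (0.9180 + 2×0.07635) × 3.456 = 3.70 mmol/kg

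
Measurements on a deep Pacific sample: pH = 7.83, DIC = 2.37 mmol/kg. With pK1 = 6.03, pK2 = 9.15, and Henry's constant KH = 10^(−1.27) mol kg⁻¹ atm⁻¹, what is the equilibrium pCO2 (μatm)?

α₀ = 1 / (1 + K1/[H⁺] + K1K2/[H⁺]²) = 1 / (1 + 10^+1.80 + 10^+0.48)
   = 1 / (1 + 63.096 + 3.0200) = 1/67.116 = 0.01490
[CO2*] = α₀ × DIC = 0.01490 × 2.37 = 0.03531 mmol/kg
pCO2 = [CO2*]/KH = 3.531×10^-5 / 5.370×10^-2 = 658 μatm

pCO2 = 658 μatm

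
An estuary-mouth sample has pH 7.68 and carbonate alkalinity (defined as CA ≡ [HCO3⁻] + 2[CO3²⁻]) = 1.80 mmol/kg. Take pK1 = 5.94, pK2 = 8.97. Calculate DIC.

CA = [HCO3⁻] + 2[CO3²⁻] = (α₁ + 2α₂)·DIC
At pH 7.68: [H⁺]/K1 = 10^-1.74 = 0.018197, K2/[H⁺] = 10^-1.29 = 0.051286
α₁ = 1/(1 + 0.018197 + 0.051286) = 1/1.0695 = 0.9350; α₂ = α₁·K2/[H⁺] = 0.04795
α₁ + 2α₂ = 1.0309
DIC = CA / (α₁ + 2α₂) = 1.80 / 1.0309 = 1.75 mmol/kg

DIC = 1.75 mmol/kg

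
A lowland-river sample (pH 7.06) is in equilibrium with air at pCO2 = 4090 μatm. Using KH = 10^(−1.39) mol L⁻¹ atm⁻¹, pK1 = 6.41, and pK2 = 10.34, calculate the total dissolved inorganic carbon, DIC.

[CO2*] = KH · pCO2 = 10^(−1.39) × 4090×10^-6 = 1.666×10^-4 mol/L
α₀ = 1/(1 + K1/[H⁺] + K1K2/[H⁺]²) = 1/(1 + 10^+0.65 + 10^-2.63) = 0.1828
DIC = [CO2*]/α₀ = 1.666×10^-4 / 0.1828 = 0.911 mmol/L

DIC = 0.911 mmol/L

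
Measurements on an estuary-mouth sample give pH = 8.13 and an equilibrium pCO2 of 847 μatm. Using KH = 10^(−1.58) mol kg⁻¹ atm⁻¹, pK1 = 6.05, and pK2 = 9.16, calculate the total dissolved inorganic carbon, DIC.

DIC = 2.95 mmol/kg

[CO2*] = KH · pCO2 = 10^(−1.58) × 847×10^-6 = 2.228×10^-5 mol/kg
α₀ = 1/(1 + K1/[H⁺] + K1K2/[H⁺]²) = 1/(1 + 10^+2.08 + 10^+1.05) = 0.007550
DIC = [CO2*]/α₀ = 2.228×10^-5 / 0.007550 = 2.95 mmol/kg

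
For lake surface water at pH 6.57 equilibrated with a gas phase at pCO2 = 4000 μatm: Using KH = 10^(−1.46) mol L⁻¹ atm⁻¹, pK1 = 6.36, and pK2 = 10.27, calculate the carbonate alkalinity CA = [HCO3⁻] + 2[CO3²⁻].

[CO2*] = KH · pCO2 = 10^(−1.46) × 4000×10^-6 = 1.387×10^-4 mol/L
α₀ = 1/(1 + K1/[H⁺] + K1K2/[H⁺]²) = 1/(1 + 10^+0.21 + 10^-3.49) = 0.3814
DIC = [CO2*]/α₀ = 1.387×10^-4 / 0.3814 = 0.3637 mmol/L
CA = (α₁ + 2α₂)·DIC = (0.6185 + 2×0.0001234) × 0.3637 = 0.225 mmol/L

CA = 0.225 mmol/L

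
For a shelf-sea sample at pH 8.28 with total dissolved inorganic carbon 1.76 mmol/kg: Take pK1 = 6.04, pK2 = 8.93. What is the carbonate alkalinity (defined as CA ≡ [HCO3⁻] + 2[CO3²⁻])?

CA = 2.07 mmol/kg

CA = [HCO3⁻] + 2[CO3²⁻] = (α₁ + 2α₂)·DIC
At pH 8.28: [H⁺]/K1 = 10^-2.24 = 0.0057544, K2/[H⁺] = 10^-0.65 = 0.22387
α₁ = 1/(1 + 0.0057544 + 0.22387) = 1/1.2296 = 0.8133; α₂ = α₁·K2/[H⁺] = 0.1821
α₁ + 2α₂ = 1.1774
CA = 1.1774 × 1.76 = 2.07 mmol/kg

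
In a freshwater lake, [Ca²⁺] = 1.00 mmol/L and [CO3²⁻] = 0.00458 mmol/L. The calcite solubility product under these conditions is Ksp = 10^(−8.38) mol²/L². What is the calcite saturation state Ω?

Ksp = 10^(−8.38) = 4.169×10^-9
Ω = [Ca²⁺][CO3²⁻]/Ksp = (1.00×10^-3)(0.00458×10^-3) / 4.169×10^-9 = 1.10

Ω = 1.10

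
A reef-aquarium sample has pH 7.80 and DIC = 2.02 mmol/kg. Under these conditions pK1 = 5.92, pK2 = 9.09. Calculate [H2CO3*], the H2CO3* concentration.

α₀ = 1 / (1 + K1/[H⁺] + K1K2/[H⁺]²) = 1 / (1 + 10^+1.88 + 10^+0.59)
   = 1 / (1 + 75.858 + 3.8905) = 1/80.748 = 0.01238
[CO2*] = α₀ × DIC = 0.01238 × 2.02 = 0.0250 mmol/kg

[CO2*] = 0.0250 mmol/kg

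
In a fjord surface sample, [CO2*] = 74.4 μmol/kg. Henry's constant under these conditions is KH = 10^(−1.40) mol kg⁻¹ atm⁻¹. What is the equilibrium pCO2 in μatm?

pCO2 = 1870 μatm

KH = 10^(−1.40) = 3.981×10^-2 mol kg⁻¹ atm⁻¹
pCO2 = [CO2*]/KH = 74.4×10^-6 / 3.981×10^-2 = 1.87×10^-3 atm = 1870 μatm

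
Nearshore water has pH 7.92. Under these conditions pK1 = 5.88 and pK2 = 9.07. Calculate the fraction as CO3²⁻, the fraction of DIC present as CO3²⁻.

α₂ = 0.0656

α₂ = 1 / (1 + [H⁺]/K2 + [H⁺]²/(K1K2)) = 1 / (1 + 10^+1.15 + 10^-0.89)
   = 1 / (1 + 14.125 + 0.12882) = 1/15.254 = 0.06556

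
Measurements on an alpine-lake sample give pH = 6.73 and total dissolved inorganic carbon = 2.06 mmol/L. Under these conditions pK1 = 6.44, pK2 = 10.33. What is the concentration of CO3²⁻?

α₂ = 1 / (1 + [H⁺]/K2 + [H⁺]²/(K1K2)) = 1 / (1 + 10^+3.60 + 10^+3.31)
   = 1 / (1 + 3981.1 + 2041.7) = 1/6023.8 = 0.0001660
[CO3²⁻] = α₂ × DIC = 0.0001660 × 2.06 = 0.000342 mmol/L = 0.342 μmol/L

[CO3²⁻] = 0.342 μmol/L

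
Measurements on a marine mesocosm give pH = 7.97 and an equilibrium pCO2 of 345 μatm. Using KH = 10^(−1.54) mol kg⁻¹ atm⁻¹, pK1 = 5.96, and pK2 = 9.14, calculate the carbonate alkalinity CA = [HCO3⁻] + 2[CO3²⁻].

CA = 1.16 mmol/kg

[CO2*] = KH · pCO2 = 10^(−1.54) × 345×10^-6 = 9.950×10^-6 mol/kg
α₀ = 1/(1 + K1/[H⁺] + K1K2/[H⁺]²) = 1/(1 + 10^+2.01 + 10^+0.84) = 0.009070
DIC = [CO2*]/α₀ = 9.950×10^-6 / 0.009070 = 1.097 mmol/kg
CA = (α₁ + 2α₂)·DIC = (0.9282 + 2×0.06275) × 1.097 = 1.16 mmol/kg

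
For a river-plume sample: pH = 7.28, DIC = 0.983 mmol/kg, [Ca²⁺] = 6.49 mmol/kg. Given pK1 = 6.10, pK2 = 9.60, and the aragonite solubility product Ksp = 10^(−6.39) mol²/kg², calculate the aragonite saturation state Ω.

α₂ = 1 / (1 + [H⁺]/K2 + [H⁺]²/(K1K2)) = 1 / (1 + 10^+2.32 + 10^+1.14)
   = 1 / (1 + 208.93 + 13.804) = 1/223.73 = 0.004470
[CO3²⁻] = α₂ × DIC = 0.004470 × 0.983 = 0.004394 mmol/kg = 4.394 μmol/kg
Ksp = 10^(−6.39) = 4.074×10^-7
Ω = [Ca²⁺][CO3²⁻]/Ksp = (6.49×10^-3)(4.394×10^-6) / 4.074×10^-7 = 0.0700

Ω = 0.0700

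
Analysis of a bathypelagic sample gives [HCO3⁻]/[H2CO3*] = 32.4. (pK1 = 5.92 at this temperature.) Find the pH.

From K1 = [H⁺][HCO3⁻]/[H2CO3*]:  pH = pK1 + log₁₀([HCO3⁻]/[H2CO3*])
log₁₀(32.4) = +1.511
pH = 5.92 + (+1.511) = 7.43

pH = 7.43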